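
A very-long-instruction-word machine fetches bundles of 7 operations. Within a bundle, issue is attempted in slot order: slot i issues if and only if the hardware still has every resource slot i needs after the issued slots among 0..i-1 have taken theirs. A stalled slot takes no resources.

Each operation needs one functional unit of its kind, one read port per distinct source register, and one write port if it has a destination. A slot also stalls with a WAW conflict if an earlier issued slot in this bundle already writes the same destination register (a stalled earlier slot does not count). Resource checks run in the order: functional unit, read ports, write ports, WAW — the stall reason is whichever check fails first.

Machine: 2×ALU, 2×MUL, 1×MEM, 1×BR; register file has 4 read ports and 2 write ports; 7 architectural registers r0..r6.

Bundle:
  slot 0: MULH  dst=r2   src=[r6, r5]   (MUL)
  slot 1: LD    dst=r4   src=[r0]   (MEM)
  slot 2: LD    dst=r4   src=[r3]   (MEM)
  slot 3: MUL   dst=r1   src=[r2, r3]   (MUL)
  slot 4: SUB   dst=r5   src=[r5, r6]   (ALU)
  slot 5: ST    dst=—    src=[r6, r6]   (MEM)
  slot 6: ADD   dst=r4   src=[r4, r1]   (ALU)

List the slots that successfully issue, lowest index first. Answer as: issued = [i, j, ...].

slot 0 (MUL): ISSUE — free A2,Mu1,Ld1,B1 rp2 wp1
slot 1 (MEM): ISSUE — free A2,Mu1,Ld0,B1 rp1 wp0
slot 2 (MEM): stall FU — free A2,Mu1,Ld0,B1 rp1 wp0
slot 3 (MUL): stall RD_PORT — free A2,Mu1,Ld0,B1 rp1 wp0
slot 4 (ALU): stall RD_PORT — free A2,Mu1,Ld0,B1 rp1 wp0
slot 5 (MEM): stall FU — free A2,Mu1,Ld0,B1 rp1 wp0
slot 6 (ALU): stall RD_PORT — free A2,Mu1,Ld0,B1 rp1 wp0

issued = [0, 1]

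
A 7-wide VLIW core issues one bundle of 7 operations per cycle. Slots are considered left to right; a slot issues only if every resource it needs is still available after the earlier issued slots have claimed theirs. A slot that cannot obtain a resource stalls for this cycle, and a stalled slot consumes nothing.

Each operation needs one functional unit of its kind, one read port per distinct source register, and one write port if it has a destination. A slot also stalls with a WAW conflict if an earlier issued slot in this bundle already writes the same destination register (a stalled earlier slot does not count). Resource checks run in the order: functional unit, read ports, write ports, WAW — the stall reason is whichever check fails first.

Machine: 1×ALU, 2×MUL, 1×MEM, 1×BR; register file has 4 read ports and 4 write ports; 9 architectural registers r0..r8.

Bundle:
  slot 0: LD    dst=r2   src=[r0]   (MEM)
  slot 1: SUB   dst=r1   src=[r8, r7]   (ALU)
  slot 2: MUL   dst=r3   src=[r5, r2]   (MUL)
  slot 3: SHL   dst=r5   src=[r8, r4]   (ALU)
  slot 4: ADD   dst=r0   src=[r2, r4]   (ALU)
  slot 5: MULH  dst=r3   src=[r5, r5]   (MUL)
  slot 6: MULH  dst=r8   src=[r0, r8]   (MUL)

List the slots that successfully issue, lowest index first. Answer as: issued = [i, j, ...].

(0) want 1×MEM +1rd +1wr — yes → AL1|MU2|ME0|BR1|rd3|wr3
(1) want 1×ALU +2rd +1wr — yes → AL0|MU2|ME0|BR1|rd1|wr2
(2) want 1×MUL +2rd +1wr — RD_PORT → AL0|MU2|ME0|BR1|rd1|wr2
(3) want 1×ALU +2rd +1wr — FU → AL0|MU2|ME0|BR1|rd1|wr2
(4) want 1×ALU +2rd +1wr — FU → AL0|MU2|ME0|BR1|rd1|wr2
(5) want 1×MUL +1rd +1wr — yes → AL0|MU1|ME0|BR1|rd0|wr1
(6) want 1×MUL +2rd +1wr — RD_PORT → AL0|MU1|ME0|BR1|rd0|wr1

issued = [0, 1, 5]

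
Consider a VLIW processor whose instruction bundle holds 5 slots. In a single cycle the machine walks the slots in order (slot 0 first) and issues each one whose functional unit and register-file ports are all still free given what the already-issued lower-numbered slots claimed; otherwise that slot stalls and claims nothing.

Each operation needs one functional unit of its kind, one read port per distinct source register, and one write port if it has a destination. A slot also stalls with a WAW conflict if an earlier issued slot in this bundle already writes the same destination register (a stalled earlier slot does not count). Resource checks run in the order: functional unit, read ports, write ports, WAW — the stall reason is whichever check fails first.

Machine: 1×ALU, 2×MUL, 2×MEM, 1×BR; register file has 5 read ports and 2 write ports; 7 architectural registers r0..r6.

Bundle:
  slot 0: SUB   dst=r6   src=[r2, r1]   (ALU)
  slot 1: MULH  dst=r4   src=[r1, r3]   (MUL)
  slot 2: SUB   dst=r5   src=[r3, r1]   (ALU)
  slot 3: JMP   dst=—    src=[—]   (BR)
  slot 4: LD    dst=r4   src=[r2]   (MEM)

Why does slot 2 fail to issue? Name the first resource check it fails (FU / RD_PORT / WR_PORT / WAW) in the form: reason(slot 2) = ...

slot 0 (ALU): ISSUE — free A0,Mu2,Ld2,B1 rp3 wp1
slot 1 (MUL): ISSUE — free A0,Mu1,Ld2,B1 rp1 wp0
slot 2 (ALU): stall FU — free A0,Mu1,Ld2,B1 rp1 wp0
slot 3 (BR): ISSUE — free A0,Mu1,Ld2,B0 rp1 wp0
slot 4 (MEM): stall WR_PORT — free A0,Mu1,Ld2,B0 rp1 wp0

reason(slot 2) = FU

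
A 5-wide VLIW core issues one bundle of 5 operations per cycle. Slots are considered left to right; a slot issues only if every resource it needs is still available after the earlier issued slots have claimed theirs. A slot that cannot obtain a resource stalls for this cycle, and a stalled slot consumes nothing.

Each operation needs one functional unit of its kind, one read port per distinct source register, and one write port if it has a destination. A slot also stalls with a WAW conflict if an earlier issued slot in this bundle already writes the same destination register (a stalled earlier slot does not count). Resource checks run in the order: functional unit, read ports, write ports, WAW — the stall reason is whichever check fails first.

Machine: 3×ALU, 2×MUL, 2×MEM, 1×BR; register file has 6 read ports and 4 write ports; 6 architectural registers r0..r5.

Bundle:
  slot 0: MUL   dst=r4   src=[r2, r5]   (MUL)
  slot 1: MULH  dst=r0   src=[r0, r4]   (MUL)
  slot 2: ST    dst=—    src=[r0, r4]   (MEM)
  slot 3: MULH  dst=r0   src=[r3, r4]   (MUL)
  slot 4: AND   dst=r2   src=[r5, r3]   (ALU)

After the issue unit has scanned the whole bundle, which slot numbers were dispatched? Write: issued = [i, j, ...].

#0 MUL src=r2,r5 dispatched  <A:3 Mu:1 Ld:2 B:1 rd:4 wr:3>
#1 MUL src=r0,r4 dispatched  <A:3 Mu:0 Ld:2 B:1 rd:2 wr:2>
#2 MEM src=r0,r4 dispatched  <A:3 Mu:0 Ld:1 B:1 rd:0 wr:2>
#3 MUL src=r3,r4 held:FU  <A:3 Mu:0 Ld:1 B:1 rd:0 wr:2>
#4 ALU src=r5,r3 held:RD_PORT  <A:3 Mu:0 Ld:1 B:1 rd:0 wr:2>

issued = [0, 1, 2]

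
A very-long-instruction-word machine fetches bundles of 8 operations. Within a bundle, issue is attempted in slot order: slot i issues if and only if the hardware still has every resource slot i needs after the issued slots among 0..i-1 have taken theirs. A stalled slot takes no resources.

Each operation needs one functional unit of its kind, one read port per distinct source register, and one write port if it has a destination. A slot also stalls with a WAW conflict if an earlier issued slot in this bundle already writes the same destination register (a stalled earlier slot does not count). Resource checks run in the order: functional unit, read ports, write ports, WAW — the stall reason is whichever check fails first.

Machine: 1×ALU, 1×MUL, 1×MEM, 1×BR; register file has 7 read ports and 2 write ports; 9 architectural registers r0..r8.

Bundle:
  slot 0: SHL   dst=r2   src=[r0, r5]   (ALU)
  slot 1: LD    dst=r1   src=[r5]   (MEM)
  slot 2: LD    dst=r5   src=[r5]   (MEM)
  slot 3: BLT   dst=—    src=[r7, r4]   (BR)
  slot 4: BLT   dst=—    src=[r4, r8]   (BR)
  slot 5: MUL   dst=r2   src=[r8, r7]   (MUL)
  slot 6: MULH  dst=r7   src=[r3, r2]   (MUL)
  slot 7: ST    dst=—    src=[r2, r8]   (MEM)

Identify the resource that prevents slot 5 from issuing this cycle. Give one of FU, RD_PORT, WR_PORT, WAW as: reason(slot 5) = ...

slot 0 (ALU): ISSUE — free A0,Mu1,Ld1,B1 rp5 wp1
slot 1 (MEM): ISSUE — free A0,Mu1,Ld0,B1 rp4 wp0
slot 2 (MEM): stall FU — free A0,Mu1,Ld0,B1 rp4 wp0
slot 3 (BR): ISSUE — free A0,Mu1,Ld0,B0 rp2 wp0
slot 4 (BR): stall FU — free A0,Mu1,Ld0,B0 rp2 wp0
slot 5 (MUL): stall WR_PORT — free A0,Mu1,Ld0,B0 rp2 wp0
slot 6 (MUL): stall WR_PORT — free A0,Mu1,Ld0,B0 rp2 wp0
slot 7 (MEM): stall FU — free A0,Mu1,Ld0,B0 rp2 wp0

reason(slot 5) = WR_PORT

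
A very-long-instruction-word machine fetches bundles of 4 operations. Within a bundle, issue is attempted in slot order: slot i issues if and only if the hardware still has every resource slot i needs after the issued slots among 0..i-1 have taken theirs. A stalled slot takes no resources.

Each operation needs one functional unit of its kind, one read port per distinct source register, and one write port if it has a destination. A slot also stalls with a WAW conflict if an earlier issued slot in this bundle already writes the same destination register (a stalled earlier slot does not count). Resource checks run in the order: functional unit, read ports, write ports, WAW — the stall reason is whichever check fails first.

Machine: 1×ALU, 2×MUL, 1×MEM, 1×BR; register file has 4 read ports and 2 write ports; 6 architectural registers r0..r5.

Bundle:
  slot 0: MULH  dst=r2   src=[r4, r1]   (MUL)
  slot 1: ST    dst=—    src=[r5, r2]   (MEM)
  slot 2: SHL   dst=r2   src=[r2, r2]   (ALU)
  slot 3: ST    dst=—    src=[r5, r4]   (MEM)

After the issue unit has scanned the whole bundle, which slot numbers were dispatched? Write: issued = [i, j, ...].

issued = [0, 1]

  0. MUL→r2 ⇒ go  {1A/1Mu/1Ld/1B | 2r 1w}
  1. MEM ⇒ go  {1A/1Mu/0Ld/1B | 0r 1w}
  2. ALU→r2 ⇒ no(RD_PORT)  {1A/1Mu/0Ld/1B | 0r 1w}
  3. MEM ⇒ no(FU)  {1A/1Mu/0Ld/1B | 0r 1w}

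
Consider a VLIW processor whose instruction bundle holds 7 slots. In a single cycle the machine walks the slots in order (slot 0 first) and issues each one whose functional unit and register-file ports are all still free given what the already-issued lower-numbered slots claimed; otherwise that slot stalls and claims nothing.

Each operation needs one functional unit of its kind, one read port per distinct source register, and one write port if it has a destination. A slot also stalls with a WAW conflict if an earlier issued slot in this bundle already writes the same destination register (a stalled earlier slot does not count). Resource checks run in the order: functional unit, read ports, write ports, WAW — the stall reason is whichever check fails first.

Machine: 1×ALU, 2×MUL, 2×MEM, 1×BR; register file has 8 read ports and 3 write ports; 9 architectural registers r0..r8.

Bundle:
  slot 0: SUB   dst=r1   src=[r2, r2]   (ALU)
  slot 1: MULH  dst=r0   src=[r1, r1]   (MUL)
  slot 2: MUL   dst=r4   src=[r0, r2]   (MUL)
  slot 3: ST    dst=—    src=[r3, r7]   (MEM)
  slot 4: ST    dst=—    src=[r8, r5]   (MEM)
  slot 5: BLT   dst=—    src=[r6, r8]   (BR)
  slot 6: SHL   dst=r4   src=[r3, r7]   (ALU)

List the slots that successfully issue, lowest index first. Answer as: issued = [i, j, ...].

#0 ALU src=r2,r2 dispatched  <A:0 Mu:2 Ld:2 B:1 rd:7 wr:2>
#1 MUL src=r1,r1 dispatched  <A:0 Mu:1 Ld:2 B:1 rd:6 wr:1>
#2 MUL src=r0,r2 dispatched  <A:0 Mu:0 Ld:2 B:1 rd:4 wr:0>
#3 MEM src=r3,r7 dispatched  <A:0 Mu:0 Ld:1 B:1 rd:2 wr:0>
#4 MEM src=r8,r5 dispatched  <A:0 Mu:0 Ld:0 B:1 rd:0 wr:0>
#5 BR src=r6,r8 held:RD_PORT  <A:0 Mu:0 Ld:0 B:1 rd:0 wr:0>
#6 ALU src=r3,r7 held:FU  <A:0 Mu:0 Ld:0 B:1 rd:0 wr:0>

issued = [0, 1, 2, 3, 4]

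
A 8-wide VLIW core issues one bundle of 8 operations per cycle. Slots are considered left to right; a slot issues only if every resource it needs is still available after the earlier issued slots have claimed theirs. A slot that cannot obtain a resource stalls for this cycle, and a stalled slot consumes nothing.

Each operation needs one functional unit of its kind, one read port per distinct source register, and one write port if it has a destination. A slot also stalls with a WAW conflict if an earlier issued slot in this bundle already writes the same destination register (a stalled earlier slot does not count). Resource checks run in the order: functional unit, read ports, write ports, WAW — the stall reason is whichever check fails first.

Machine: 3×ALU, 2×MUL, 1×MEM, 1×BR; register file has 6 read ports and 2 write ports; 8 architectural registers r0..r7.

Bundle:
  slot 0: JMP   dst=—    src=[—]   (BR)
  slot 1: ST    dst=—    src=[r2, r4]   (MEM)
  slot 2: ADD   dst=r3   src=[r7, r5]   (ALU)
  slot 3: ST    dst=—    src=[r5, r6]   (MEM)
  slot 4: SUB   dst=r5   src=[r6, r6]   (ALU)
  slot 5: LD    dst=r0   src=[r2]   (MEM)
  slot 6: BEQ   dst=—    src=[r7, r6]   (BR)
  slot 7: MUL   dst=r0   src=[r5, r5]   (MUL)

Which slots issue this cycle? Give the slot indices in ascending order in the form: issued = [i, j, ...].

  0. BR ⇒ go  {3A/2Mu/1Ld/0B | 6r 2w}
  1. MEM ⇒ go  {3A/2Mu/0Ld/0B | 4r 2w}
  2. ALU→r3 ⇒ go  {2A/2Mu/0Ld/0B | 2r 1w}
  3. MEM ⇒ no(FU)  {2A/2Mu/0Ld/0B | 2r 1w}
  4. ALU→r5 ⇒ go  {1A/2Mu/0Ld/0B | 1r 0w}
  5. MEM→r0 ⇒ no(FU)  {1A/2Mu/0Ld/0B | 1r 0w}
  6. BR ⇒ no(FU)  {1A/2Mu/0Ld/0B | 1r 0w}
  7. MUL→r0 ⇒ no(WR_PORT)  {1A/2Mu/0Ld/0B | 1r 0w}

issued = [0, 1, 2, 4]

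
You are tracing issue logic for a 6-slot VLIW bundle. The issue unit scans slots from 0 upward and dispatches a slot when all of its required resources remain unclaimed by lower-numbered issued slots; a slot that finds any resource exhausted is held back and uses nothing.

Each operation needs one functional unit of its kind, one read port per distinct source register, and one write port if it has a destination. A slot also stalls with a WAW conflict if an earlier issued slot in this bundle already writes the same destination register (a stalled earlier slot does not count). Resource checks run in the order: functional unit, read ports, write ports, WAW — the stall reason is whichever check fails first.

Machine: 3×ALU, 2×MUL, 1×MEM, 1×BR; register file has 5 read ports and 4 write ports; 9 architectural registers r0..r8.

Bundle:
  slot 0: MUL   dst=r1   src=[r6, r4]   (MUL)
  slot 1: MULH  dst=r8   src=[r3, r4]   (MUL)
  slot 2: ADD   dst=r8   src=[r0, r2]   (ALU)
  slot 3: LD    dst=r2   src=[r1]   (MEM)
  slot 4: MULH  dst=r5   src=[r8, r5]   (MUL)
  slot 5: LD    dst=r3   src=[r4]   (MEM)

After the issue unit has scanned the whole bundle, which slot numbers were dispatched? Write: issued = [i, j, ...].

[0] MUL needs rd=2 wr=1: ok; after: ALU=3 MUL=1 MEM=1 BR=1, R=3, W=3
[1] MUL needs rd=2 wr=1: ok; after: ALU=3 MUL=0 MEM=1 BR=1, R=1, W=2
[2] ALU needs rd=2 wr=1: RD_PORT; after: ALU=3 MUL=0 MEM=1 BR=1, R=1, W=2
[3] MEM needs rd=1 wr=1: ok; after: ALU=3 MUL=0 MEM=0 BR=1, R=0, W=1
[4] MUL needs rd=2 wr=1: FU; after: ALU=3 MUL=0 MEM=0 BR=1, R=0, W=1
[5] MEM needs rd=1 wr=1: FU; after: ALU=3 MUL=0 MEM=0 BR=1, R=0, W=1

issued = [0, 1, 3]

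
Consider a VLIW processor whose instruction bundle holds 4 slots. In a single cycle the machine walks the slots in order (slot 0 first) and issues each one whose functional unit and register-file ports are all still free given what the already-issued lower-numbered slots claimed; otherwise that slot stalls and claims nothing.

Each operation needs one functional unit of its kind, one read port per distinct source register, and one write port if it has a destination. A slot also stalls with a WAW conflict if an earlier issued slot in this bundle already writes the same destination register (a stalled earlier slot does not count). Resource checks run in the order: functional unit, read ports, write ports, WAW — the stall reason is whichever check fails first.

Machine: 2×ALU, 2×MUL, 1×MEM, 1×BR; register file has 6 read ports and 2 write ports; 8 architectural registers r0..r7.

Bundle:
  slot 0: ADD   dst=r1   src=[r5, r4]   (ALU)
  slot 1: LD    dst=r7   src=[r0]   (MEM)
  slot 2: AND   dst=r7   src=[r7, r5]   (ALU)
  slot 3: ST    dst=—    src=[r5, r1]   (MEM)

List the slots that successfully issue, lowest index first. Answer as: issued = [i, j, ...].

issued = [0, 1]

  0. ALU→r1 ⇒ go  {1A/2Mu/1Ld/1B | 4r 1w}
  1. MEM→r7 ⇒ go  {1A/2Mu/0Ld/1B | 3r 0w}
  2. ALU→r7 ⇒ no(WR_PORT)  {1A/2Mu/0Ld/1B | 3r 0w}
  3. MEM ⇒ no(FU)  {1A/2Mu/0Ld/1B | 3r 0w}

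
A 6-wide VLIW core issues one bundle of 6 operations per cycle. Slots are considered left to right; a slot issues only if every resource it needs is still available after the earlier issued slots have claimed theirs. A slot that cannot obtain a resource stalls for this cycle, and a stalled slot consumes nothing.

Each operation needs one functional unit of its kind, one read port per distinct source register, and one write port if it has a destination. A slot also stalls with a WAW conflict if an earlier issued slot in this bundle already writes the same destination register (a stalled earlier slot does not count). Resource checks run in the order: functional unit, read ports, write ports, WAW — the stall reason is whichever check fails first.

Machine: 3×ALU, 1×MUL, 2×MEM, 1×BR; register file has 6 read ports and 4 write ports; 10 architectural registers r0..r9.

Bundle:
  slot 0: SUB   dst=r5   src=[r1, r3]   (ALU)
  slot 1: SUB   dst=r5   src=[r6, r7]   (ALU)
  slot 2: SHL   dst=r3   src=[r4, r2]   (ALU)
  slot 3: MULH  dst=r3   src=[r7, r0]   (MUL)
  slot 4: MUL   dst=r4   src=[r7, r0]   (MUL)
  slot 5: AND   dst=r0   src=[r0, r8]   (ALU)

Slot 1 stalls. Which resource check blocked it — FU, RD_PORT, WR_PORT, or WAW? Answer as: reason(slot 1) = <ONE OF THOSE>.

[0] ALU needs rd=2 wr=1: ok; after: ALU=2 MUL=1 MEM=2 BR=1, R=4, W=3
[1] ALU needs rd=2 wr=1: WAW; after: ALU=2 MUL=1 MEM=2 BR=1, R=4, W=3
[2] ALU needs rd=2 wr=1: ok; after: ALU=1 MUL=1 MEM=2 BR=1, R=2, W=2
[3] MUL needs rd=2 wr=1: WAW; after: ALU=1 MUL=1 MEM=2 BR=1, R=2, W=2
[4] MUL needs rd=2 wr=1: ok; after: ALU=1 MUL=0 MEM=2 BR=1, R=0, W=1
[5] ALU needs rd=2 wr=1: RD_PORT; after: ALU=1 MUL=0 MEM=2 BR=1, R=0, W=1

reason(slot 1) = WAW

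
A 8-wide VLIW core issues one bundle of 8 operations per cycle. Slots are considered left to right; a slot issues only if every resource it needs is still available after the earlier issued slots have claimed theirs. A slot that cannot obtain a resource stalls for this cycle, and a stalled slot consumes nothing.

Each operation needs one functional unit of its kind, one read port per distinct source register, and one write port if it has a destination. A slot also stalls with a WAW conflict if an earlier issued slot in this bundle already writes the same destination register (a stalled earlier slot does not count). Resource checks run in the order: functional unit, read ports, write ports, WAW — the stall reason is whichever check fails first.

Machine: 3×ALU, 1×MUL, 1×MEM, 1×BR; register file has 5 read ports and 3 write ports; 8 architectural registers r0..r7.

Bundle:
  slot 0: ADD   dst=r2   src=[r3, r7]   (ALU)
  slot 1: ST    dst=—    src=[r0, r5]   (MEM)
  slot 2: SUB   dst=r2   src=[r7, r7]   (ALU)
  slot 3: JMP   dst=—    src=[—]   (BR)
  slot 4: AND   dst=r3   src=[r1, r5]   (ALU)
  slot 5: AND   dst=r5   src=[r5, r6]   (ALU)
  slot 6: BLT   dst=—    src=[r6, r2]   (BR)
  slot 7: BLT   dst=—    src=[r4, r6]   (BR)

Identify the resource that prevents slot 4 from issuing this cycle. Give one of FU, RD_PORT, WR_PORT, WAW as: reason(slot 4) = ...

[0] ALU needs rd=2 wr=1: ok; after: ALU=2 MUL=1 MEM=1 BR=1, R=3, W=2
[1] MEM needs rd=2 wr=0: ok; after: ALU=2 MUL=1 MEM=0 BR=1, R=1, W=2
[2] ALU needs rd=1 wr=1: WAW; after: ALU=2 MUL=1 MEM=0 BR=1, R=1, W=2
[3] BR needs rd=0 wr=0: ok; after: ALU=2 MUL=1 MEM=0 BR=0, R=1, W=2
[4] ALU needs rd=2 wr=1: RD_PORT; after: ALU=2 MUL=1 MEM=0 BR=0, R=1, W=2
[5] ALU needs rd=2 wr=1: RD_PORT; after: ALU=2 MUL=1 MEM=0 BR=0, R=1, W=2
[6] BR needs rd=2 wr=0: FU; after: ALU=2 MUL=1 MEM=0 BR=0, R=1, W=2
[7] BR needs rd=2 wr=0: FU; after: ALU=2 MUL=1 MEM=0 BR=0, R=1, W=2

reason(slot 4) = RD_PORT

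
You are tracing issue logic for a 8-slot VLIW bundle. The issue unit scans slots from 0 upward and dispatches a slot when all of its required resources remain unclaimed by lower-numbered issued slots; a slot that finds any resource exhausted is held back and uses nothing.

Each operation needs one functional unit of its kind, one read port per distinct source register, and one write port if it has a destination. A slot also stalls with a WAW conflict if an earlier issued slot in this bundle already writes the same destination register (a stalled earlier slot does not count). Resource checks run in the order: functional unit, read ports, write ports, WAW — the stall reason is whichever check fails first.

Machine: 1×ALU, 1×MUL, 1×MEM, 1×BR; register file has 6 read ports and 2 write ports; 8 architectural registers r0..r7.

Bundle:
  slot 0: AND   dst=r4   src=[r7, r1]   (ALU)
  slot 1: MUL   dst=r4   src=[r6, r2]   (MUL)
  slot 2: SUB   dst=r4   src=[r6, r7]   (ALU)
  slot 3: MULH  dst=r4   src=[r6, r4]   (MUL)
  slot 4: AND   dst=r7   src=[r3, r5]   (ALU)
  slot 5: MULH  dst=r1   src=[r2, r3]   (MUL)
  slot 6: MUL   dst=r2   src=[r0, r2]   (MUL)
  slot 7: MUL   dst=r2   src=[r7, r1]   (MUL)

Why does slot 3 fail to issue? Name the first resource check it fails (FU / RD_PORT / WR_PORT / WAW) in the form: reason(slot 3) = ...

(0) want 1×ALU +2rd +1wr — yes → AL0|MU1|ME1|BR1|rd4|wr1
(1) want 1×MUL +2rd +1wr — WAW → AL0|MU1|ME1|BR1|rd4|wr1
(2) want 1×ALU +2rd +1wr — FU → AL0|MU1|ME1|BR1|rd4|wr1
(3) want 1×MUL +2rd +1wr — WAW → AL0|MU1|ME1|BR1|rd4|wr1
(4) want 1×ALU +2rd +1wr — FU → AL0|MU1|ME1|BR1|rd4|wr1
(5) want 1×MUL +2rd +1wr — yes → AL0|MU0|ME1|BR1|rd2|wr0
(6) want 1×MUL +2rd +1wr — FU → AL0|MU0|ME1|BR1|rd2|wr0
(7) want 1×MUL +2rd +1wr — FU → AL0|MU0|ME1|BR1|rd2|wr0

reason(slot 3) = WAW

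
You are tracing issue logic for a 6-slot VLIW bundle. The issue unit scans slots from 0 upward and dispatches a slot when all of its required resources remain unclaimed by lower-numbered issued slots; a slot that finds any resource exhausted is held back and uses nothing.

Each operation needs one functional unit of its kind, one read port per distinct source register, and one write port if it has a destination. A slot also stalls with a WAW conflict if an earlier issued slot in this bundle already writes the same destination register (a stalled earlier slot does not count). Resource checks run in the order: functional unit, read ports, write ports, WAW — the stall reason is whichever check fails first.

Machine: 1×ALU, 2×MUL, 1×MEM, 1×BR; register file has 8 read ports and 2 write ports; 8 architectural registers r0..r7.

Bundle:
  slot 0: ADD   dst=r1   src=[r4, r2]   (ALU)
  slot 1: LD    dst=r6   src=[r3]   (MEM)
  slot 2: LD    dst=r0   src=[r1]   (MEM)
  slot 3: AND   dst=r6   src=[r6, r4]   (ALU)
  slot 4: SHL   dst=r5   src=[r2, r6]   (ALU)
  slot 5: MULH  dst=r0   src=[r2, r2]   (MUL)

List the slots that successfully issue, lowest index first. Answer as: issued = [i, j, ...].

#0 ALU src=r4,r2 dispatched  <A:0 Mu:2 Ld:1 B:1 rd:6 wr:1>
#1 MEM src=r3 dispatched  <A:0 Mu:2 Ld:0 B:1 rd:5 wr:0>
#2 MEM src=r1 held:FU  <A:0 Mu:2 Ld:0 B:1 rd:5 wr:0>
#3 ALU src=r6,r4 held:FU  <A:0 Mu:2 Ld:0 B:1 rd:5 wr:0>
#4 ALU src=r2,r6 held:FU  <A:0 Mu:2 Ld:0 B:1 rd:5 wr:0>
#5 MUL src=r2,r2 held:WR_PORT  <A:0 Mu:2 Ld:0 B:1 rd:5 wr:0>

issued = [0, 1]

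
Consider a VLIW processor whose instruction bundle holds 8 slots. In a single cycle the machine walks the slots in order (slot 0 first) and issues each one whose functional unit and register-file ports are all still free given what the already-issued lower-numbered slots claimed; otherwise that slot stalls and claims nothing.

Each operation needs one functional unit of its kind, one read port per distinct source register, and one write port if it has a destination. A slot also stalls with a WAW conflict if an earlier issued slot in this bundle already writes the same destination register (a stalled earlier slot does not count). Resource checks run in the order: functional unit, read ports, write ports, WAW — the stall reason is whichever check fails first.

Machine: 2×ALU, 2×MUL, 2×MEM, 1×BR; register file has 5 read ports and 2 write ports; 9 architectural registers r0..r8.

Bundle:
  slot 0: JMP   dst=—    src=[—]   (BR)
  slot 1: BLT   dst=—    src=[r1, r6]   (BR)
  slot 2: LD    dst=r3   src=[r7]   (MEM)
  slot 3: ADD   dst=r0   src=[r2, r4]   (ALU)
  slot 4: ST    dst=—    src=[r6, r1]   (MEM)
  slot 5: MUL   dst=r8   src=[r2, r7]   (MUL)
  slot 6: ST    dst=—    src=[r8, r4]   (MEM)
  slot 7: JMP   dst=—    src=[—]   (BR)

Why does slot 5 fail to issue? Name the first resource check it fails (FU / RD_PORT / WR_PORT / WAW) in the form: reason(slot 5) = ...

(0) want 1×BR +0rd +0wr — yes → AL2|MU2|ME2|BR0|rd5|wr2
(1) want 1×BR +2rd +0wr — FU → AL2|MU2|ME2|BR0|rd5|wr2
(2) want 1×MEM +1rd +1wr — yes → AL2|MU2|ME1|BR0|rd4|wr1
(3) want 1×ALU +2rd +1wr — yes → AL1|MU2|ME1|BR0|rd2|wr0
(4) want 1×MEM +2rd +0wr — yes → AL1|MU2|ME0|BR0|rd0|wr0
(5) want 1×MUL +2rd +1wr — RD_PORT → AL1|MU2|ME0|BR0|rd0|wr0
(6) want 1×MEM +2rd +0wr — FU → AL1|MU2|ME0|BR0|rd0|wr0
(7) want 1×BR +0rd +0wr — FU → AL1|MU2|ME0|BR0|rd0|wr0

reason(slot 5) = RD_PORT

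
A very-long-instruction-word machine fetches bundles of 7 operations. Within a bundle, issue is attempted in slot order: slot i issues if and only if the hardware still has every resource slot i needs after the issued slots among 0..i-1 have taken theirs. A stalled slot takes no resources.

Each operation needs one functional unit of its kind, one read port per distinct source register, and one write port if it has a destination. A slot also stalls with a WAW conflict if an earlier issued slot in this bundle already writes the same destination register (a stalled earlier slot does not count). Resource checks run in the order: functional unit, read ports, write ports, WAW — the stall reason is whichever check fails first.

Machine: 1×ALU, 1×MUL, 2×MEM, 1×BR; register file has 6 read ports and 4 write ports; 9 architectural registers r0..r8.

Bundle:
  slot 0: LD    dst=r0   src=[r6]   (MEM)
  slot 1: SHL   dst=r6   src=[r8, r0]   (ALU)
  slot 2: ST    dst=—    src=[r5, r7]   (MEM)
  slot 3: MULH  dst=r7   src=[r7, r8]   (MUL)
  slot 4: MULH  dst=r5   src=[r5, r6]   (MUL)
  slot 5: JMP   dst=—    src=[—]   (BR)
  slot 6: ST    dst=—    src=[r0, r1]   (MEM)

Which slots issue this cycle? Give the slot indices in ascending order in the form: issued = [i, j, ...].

issued = [0, 1, 2, 5]

(0) want 1×MEM +1rd +1wr — yes → AL1|MU1|ME1|BR1|rd5|wr3
(1) want 1×ALU +2rd +1wr — yes → AL0|MU1|ME1|BR1|rd3|wr2
(2) want 1×MEM +2rd +0wr — yes → AL0|MU1|ME0|BR1|rd1|wr2
(3) want 1×MUL +2rd +1wr — RD_PORT → AL0|MU1|ME0|BR1|rd1|wr2
(4) want 1×MUL +2rd +1wr — RD_PORT → AL0|MU1|ME0|BR1|rd1|wr2
(5) want 1×BR +0rd +0wr — yes → AL0|MU1|ME0|BR0|rd1|wr2
(6) want 1×MEM +2rd +0wr — FU → AL0|MU1|ME0|BR0|rd1|wr2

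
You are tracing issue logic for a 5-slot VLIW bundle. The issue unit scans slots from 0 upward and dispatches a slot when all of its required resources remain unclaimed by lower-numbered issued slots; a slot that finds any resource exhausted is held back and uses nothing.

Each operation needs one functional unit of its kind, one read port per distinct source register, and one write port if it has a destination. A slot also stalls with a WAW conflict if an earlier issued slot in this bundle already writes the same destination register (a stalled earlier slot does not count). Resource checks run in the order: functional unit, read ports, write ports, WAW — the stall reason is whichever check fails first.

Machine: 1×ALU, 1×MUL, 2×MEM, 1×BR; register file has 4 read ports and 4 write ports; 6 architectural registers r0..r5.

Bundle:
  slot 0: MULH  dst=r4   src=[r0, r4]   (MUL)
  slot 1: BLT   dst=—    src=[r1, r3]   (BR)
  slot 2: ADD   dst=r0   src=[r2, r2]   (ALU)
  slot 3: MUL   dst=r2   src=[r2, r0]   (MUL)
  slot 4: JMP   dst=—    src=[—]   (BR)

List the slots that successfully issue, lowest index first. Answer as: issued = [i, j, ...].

  0. MUL→r4 ⇒ go  {1A/0Mu/2Ld/1B | 2r 3w}
  1. BR ⇒ go  {1A/0Mu/2Ld/0B | 0r 3w}
  2. ALU→r0 ⇒ no(RD_PORT)  {1A/0Mu/2Ld/0B | 0r 3w}
  3. MUL→r2 ⇒ no(FU)  {1A/0Mu/2Ld/0B | 0r 3w}
  4. BR ⇒ no(FU)  {1A/0Mu/2Ld/0B | 0r 3w}

issued = [0, 1]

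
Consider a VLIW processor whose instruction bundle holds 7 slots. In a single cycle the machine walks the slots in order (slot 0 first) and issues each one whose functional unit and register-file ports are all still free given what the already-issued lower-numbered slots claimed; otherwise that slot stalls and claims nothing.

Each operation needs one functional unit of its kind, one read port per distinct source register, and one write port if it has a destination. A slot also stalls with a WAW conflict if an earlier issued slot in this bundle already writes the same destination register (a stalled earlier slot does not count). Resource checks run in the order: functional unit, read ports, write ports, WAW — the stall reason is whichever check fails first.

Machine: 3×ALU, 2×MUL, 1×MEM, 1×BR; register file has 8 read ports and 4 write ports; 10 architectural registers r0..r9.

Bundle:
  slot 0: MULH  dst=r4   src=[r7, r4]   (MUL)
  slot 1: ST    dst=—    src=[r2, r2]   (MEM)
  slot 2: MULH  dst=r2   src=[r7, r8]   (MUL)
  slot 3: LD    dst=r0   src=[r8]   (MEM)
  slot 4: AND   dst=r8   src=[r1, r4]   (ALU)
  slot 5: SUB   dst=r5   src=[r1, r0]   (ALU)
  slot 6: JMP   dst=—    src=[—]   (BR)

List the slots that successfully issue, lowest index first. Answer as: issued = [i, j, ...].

(0) want 1×MUL +2rd +1wr — yes → AL3|MU1|ME1|BR1|rd6|wr3
(1) want 1×MEM +1rd +0wr — yes → AL3|MU1|ME0|BR1|rd5|wr3
(2) want 1×MUL +2rd +1wr — yes → AL3|MU0|ME0|BR1|rd3|wr2
(3) want 1×MEM +1rd +1wr — FU → AL3|MU0|ME0|BR1|rd3|wr2
(4) want 1×ALU +2rd +1wr — yes → AL2|MU0|ME0|BR1|rd1|wr1
(5) want 1×ALU +2rd +1wr — RD_PORT → AL2|MU0|ME0|BR1|rd1|wr1
(6) want 1×BR +0rd +0wr — yes → AL2|MU0|ME0|BR0|rd1|wr1

issued = [0, 1, 2, 4, 6]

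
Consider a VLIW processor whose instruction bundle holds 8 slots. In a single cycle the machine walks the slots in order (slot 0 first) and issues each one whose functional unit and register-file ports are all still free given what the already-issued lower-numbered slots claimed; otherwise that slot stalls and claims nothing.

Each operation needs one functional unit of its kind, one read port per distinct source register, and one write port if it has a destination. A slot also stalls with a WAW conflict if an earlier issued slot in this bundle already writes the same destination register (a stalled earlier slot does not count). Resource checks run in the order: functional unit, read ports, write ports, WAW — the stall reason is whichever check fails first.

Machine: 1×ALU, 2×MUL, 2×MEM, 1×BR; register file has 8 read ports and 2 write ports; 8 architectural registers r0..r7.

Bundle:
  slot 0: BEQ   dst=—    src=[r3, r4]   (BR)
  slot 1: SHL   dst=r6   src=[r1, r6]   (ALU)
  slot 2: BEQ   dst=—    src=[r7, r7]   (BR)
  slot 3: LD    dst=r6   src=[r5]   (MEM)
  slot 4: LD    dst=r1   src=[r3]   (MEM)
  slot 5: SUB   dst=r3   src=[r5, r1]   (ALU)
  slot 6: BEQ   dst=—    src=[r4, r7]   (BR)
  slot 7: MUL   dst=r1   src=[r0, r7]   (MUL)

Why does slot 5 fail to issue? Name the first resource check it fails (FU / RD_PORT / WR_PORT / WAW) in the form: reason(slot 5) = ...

slot 0 (BR): ISSUE — free A1,Mu2,Ld2,B0 rp6 wp2
slot 1 (ALU): ISSUE — free A0,Mu2,Ld2,B0 rp4 wp1
slot 2 (BR): stall FU — free A0,Mu2,Ld2,B0 rp4 wp1
slot 3 (MEM): stall WAW — free A0,Mu2,Ld2,B0 rp4 wp1
slot 4 (MEM): ISSUE — free A0,Mu2,Ld1,B0 rp3 wp0
slot 5 (ALU): stall FU — free A0,Mu2,Ld1,B0 rp3 wp0
slot 6 (BR): stall FU — free A0,Mu2,Ld1,B0 rp3 wp0
slot 7 (MUL): stall WR_PORT — free A0,Mu2,Ld1,B0 rp3 wp0

reason(slot 5) = FU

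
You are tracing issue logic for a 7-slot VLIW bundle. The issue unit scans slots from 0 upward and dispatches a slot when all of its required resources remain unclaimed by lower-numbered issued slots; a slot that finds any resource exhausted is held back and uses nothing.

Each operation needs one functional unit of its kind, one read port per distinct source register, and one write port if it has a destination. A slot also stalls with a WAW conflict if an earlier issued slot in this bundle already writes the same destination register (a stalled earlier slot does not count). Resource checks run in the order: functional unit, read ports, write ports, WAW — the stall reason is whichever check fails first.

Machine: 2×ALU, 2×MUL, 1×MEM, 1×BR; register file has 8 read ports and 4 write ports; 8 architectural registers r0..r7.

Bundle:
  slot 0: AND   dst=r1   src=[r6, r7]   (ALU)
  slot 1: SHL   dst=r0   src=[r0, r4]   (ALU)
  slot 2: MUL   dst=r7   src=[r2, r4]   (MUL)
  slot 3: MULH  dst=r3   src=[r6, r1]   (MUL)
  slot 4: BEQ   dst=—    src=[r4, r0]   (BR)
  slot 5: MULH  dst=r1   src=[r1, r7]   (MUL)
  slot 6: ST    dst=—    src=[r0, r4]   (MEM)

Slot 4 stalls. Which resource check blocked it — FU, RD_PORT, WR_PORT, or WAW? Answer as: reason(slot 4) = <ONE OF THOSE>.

reason(slot 4) = RD_PORT

#0 ALU src=r6,r7 dispatched  <A:1 Mu:2 Ld:1 B:1 rd:6 wr:3>
#1 ALU src=r0,r4 dispatched  <A:0 Mu:2 Ld:1 B:1 rd:4 wr:2>
#2 MUL src=r2,r4 dispatched  <A:0 Mu:1 Ld:1 B:1 rd:2 wr:1>
#3 MUL src=r6,r1 dispatched  <A:0 Mu:0 Ld:1 B:1 rd:0 wr:0>
#4 BR src=r4,r0 held:RD_PORT  <A:0 Mu:0 Ld:1 B:1 rd:0 wr:0>
#5 MUL src=r1,r7 held:FU  <A:0 Mu:0 Ld:1 B:1 rd:0 wr:0>
#6 MEM src=r0,r4 held:RD_PORT  <A:0 Mu:0 Ld:1 B:1 rd:0 wr:0>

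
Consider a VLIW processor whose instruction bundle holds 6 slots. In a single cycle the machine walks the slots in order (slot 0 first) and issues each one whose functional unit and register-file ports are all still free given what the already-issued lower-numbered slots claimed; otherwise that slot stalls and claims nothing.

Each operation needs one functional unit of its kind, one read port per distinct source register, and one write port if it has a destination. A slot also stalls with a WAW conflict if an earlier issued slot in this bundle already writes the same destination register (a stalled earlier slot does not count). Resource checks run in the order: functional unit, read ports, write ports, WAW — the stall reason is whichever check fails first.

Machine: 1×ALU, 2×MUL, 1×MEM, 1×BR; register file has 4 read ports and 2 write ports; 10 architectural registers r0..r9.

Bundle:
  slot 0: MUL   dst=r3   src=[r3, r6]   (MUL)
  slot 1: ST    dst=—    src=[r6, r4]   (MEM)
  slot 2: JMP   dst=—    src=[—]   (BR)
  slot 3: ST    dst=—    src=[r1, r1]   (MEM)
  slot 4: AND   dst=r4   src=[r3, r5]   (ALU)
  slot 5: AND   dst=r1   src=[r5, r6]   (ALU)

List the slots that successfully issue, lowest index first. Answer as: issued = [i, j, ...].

issued = [0, 1, 2]

  0. MUL→r3 ⇒ go  {1A/1Mu/1Ld/1B | 2r 1w}
  1. MEM ⇒ go  {1A/1Mu/0Ld/1B | 0r 1w}
  2. BR ⇒ go  {1A/1Mu/0Ld/0B | 0r 1w}
  3. MEM ⇒ no(FU)  {1A/1Mu/0Ld/0B | 0r 1w}
  4. ALU→r4 ⇒ no(RD_PORT)  {1A/1Mu/0Ld/0B | 0r 1w}
  5. ALU→r1 ⇒ no(RD_PORT)  {1A/1Mu/0Ld/0B | 0r 1w}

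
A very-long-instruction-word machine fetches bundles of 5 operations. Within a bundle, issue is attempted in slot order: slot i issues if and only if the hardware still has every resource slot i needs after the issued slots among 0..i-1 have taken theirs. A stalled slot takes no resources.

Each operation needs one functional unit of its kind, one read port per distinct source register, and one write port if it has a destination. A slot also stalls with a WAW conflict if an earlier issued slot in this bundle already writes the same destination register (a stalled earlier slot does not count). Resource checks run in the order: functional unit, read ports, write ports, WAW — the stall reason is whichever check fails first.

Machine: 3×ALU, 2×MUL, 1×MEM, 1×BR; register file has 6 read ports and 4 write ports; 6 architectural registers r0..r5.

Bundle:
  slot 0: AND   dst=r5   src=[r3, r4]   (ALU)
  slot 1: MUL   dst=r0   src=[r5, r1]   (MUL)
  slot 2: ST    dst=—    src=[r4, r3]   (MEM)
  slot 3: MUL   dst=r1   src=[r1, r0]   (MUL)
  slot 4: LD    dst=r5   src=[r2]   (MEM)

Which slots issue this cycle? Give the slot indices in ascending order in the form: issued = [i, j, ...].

  0. ALU→r5 ⇒ go  {2A/2Mu/1Ld/1B | 4r 3w}
  1. MUL→r0 ⇒ go  {2A/1Mu/1Ld/1B | 2r 2w}
  2. MEM ⇒ go  {2A/1Mu/0Ld/1B | 0r 2w}
  3. MUL→r1 ⇒ no(RD_PORT)  {2A/1Mu/0Ld/1B | 0r 2w}
  4. MEM→r5 ⇒ no(FU)  {2A/1Mu/0Ld/1B | 0r 2w}

issued = [0, 1, 2]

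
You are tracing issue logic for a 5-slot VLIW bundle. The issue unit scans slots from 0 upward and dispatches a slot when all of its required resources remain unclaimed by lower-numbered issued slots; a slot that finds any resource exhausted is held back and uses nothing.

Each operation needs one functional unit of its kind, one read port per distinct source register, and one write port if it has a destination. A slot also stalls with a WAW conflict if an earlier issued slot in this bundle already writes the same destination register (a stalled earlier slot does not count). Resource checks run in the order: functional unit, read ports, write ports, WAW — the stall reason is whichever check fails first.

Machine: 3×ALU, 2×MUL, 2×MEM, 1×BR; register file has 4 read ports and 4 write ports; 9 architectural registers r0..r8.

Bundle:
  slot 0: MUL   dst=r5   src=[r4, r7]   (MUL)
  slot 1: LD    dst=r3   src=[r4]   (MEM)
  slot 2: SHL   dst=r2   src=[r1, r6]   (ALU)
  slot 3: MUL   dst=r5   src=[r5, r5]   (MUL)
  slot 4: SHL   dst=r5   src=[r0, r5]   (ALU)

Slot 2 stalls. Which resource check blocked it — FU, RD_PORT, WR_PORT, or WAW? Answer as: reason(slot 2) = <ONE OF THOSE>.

reason(slot 2) = RD_PORT

(0) want 1×MUL +2rd +1wr — yes → AL3|MU1|ME2|BR1|rd2|wr3
(1) want 1×MEM +1rd +1wr — yes → AL3|MU1|ME1|BR1|rd1|wr2
(2) want 1×ALU +2rd +1wr — RD_PORT → AL3|MU1|ME1|BR1|rd1|wr2
(3) want 1×MUL +1rd +1wr — WAW → AL3|MU1|ME1|BR1|rd1|wr2
(4) want 1×ALU +2rd +1wr — RD_PORT → AL3|MU1|ME1|BR1|rd1|wr2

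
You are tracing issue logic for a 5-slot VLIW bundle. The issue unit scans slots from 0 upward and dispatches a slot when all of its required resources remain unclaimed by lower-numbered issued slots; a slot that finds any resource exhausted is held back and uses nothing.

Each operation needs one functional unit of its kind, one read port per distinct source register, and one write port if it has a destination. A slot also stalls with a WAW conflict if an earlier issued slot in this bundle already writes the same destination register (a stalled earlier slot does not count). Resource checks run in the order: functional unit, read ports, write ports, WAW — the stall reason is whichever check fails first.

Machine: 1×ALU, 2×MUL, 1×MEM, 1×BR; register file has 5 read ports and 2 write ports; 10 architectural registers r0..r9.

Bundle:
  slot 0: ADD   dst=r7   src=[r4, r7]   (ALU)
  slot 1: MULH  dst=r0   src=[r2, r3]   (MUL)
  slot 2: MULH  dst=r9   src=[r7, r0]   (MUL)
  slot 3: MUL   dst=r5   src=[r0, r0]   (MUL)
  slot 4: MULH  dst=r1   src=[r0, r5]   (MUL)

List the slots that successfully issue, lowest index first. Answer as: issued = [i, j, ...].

issued = [0, 1]

(0) want 1×ALU +2rd +1wr — yes → AL0|MU2|ME1|BR1|rd3|wr1
(1) want 1×MUL +2rd +1wr — yes → AL0|MU1|ME1|BR1|rd1|wr0
(2) want 1×MUL +2rd +1wr — RD_PORT → AL0|MU1|ME1|BR1|rd1|wr0
(3) want 1×MUL +1rd +1wr — WR_PORT → AL0|MU1|ME1|BR1|rd1|wr0
(4) want 1×MUL +2rd +1wr — RD_PORT → AL0|MU1|ME1|BR1|rd1|wr0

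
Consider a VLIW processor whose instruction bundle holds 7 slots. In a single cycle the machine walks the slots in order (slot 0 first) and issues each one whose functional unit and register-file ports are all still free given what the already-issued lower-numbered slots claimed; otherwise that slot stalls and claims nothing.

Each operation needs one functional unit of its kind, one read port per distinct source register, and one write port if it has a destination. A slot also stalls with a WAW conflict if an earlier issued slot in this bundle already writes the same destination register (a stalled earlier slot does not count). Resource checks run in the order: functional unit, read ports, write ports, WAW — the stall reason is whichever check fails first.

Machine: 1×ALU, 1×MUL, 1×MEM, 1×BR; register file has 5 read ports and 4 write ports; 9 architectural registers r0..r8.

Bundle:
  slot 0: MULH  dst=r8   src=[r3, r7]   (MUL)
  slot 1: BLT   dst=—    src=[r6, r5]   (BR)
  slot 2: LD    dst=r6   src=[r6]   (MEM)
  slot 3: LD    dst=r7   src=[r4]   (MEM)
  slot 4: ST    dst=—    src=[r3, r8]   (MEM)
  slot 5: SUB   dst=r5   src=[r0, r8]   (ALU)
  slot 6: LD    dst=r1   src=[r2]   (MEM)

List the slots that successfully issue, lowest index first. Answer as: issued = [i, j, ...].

[0] MUL needs rd=2 wr=1: ok; after: ALU=1 MUL=0 MEM=1 BR=1, R=3, W=3
[1] BR needs rd=2 wr=0: ok; after: ALU=1 MUL=0 MEM=1 BR=0, R=1, W=3
[2] MEM needs rd=1 wr=1: ok; after: ALU=1 MUL=0 MEM=0 BR=0, R=0, W=2
[3] MEM needs rd=1 wr=1: FU; after: ALU=1 MUL=0 MEM=0 BR=0, R=0, W=2
[4] MEM needs rd=2 wr=0: FU; after: ALU=1 MUL=0 MEM=0 BR=0, R=0, W=2
[5] ALU needs rd=2 wr=1: RD_PORT; after: ALU=1 MUL=0 MEM=0 BR=0, R=0, W=2
[6] MEM needs rd=1 wr=1: FU; after: ALU=1 MUL=0 MEM=0 BR=0, R=0, W=2

issued = [0, 1, 2]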